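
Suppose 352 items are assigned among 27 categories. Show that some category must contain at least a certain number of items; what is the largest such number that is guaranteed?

14

The 27 categories are the holes and the 352 items are the pigeons.
If every category held at most 13 items, the total would be at most 27 × 13 = 351, which is less than 352.
So some category holds at least ⌈352/27⌉ = 14 items.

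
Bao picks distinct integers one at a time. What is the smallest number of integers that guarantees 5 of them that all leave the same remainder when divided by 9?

37

By the pigeonhole principle, the 9 residue classes mod 9 are the pigeonholes.
With 36 integers one could put 4 in each residue class and have no class reach 5.
The 37th integer pushes some class to 5, so 9·4 + 1 = 37.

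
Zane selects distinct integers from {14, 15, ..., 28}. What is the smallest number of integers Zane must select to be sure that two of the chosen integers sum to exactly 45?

Two chosen integers sum to 45 exactly when both halves of some pair {x, 45−x} with 17 ≤ x ≤ 45−x ≤ 28 are chosen — 6 such pairs.
The remaining 3 elements (those with no distinct partner in range) can never complete a 45-sum, so the worst case takes all of them and one from each pair: 3 + 6 = 9.
The 10th integer has to be the second member of some pair, so 9 + 1 = 10.

10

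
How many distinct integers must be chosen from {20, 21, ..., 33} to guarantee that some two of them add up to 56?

10

A set avoiding the sum 56 can contain at most one of each pair {x, 56−x}, plus the 4 elements whose complement lies outside the range or equal to its own complement.
The integers 20, …, 28 (9 of them) are such a set: any two sum to at least 20+21 = 41 and at most 27+28 = 55 < 56.
By the pigeonhole principle, any 10th integer completes one of the 5 pairs, so 10 choices force a sum of 56.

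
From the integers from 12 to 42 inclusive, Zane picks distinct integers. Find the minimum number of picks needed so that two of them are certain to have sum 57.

Group the elements by complementary pair {x, 57−x}: {15,42}, {16,41}, {17,40}, …, giving 14 two-element pairs and 3 integers whose partner 57−x falls outside [12,42].
By pigeonhole, treating each of those 17 groups as a pigeonhole, one can pick one integer per group — 17 integers — with no two summing to 57.
The 18th integer lands in an occupied pair, forcing a sum of 57.

18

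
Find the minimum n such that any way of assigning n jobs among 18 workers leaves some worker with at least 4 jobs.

55

With 54 jobs one could put exactly 3 in each of the 18 workers, and no worker would reach 4.
Pigeonhole: one more job must land in a worker that already has 3, giving it 4.
So 18 × 3 + 1 = 55 jobs are required.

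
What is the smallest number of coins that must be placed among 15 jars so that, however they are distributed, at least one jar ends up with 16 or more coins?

226

With 225 coins one could put exactly 15 in each of the 15 jars, and no jar would reach 16.
By the pigeonhole principle, one more coin must land in a jar that already has 15, giving it 16.
So 15 × 15 + 1 = 226 coins are required.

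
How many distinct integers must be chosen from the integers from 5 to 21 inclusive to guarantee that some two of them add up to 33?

Two chosen integers sum to 33 exactly when both halves of some pair {x, 33−x} with 12 ≤ x ≤ 33−x ≤ 21 are chosen — 5 such pairs.
The remaining 7 elements (those with no distinct partner in range) can never complete a 33-sum, so the worst case takes all of them and one from each pair: 7 + 5 = 12.
Pigeonhole: the 13th integer has to be the second member of some pair, so 12 + 1 = 13.

13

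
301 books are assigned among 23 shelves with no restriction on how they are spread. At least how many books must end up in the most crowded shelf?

Pigeonhole: the 23 shelves are the holes and the 301 books are the pigeons.
If every shelf held at most 13 books, the total would be at most 23 × 13 = 299, which is less than 301.
So some shelf holds at least ⌈301/23⌉ = 14 books.

14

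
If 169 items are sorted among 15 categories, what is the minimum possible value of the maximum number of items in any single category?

12

By pigeonhole, the 15 categories are the holes and the 169 items are the pigeons.
If every category held at most 11 items, the total would be at most 15 × 11 = 165, which is less than 169.
So some category holds at least ⌈169/15⌉ = 12 items.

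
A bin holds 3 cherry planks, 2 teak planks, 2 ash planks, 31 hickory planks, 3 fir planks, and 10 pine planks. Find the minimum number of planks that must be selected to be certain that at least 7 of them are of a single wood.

The 6 woods are the holes; the planks drawn are the pigeons.
To avoid 7 of any one wood, the worst case takes at most 6 of each wood, or every plank of a wood that has fewer than 6.
That gives 3 + 2 + 2 + 6 + 3 + 6 = 22 planks with no wood reaching 7.
The next plank forces some wood to 7, so 22 + 1 = 23.

23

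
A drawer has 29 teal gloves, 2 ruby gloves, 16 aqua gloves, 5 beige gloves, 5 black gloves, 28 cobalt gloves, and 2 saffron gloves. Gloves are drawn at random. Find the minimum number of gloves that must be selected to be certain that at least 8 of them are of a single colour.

36

An adversary could hand out at most 7 gloves per colour (4 colours run out sooner): 7 + 2 + 7 + 5 + 5 + 7 + 2 = 35 gloves and still no colour has 8.
Pigeonhole: one more glove lands in a colour already at 7, so 36 draws are enough and 35 are not.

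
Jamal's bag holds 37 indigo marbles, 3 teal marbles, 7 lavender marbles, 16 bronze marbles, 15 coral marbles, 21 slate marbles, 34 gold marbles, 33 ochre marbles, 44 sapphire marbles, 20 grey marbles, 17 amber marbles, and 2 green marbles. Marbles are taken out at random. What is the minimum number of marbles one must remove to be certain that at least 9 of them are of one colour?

Pigeonhole: the 12 colours are the holes; the marbles drawn are the pigeons.
To avoid 9 of any one colour, the worst case takes at most 8 of each colour, or every marble of a colour that has fewer than 8.
That gives 8 + 3 + 7 + 8 + 8 + 8 + 8 + 8 + 8 + 8 + 8 + 2 = 84 marbles with no colour reaching 9.
The next marble forces some colour to 9, so 84 + 1 = 85.

85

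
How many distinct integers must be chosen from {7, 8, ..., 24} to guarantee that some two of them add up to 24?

Group the elements by complementary pair {x, 24−x}: {7,17}, {8,16}, {9,15}, …, giving 5 two-element pairs, the single value 12 (it cannot pair with itself since the integers are distinct), and 7 integers whose partner 24−x falls outside [7,24].
Treating each of those 13 groups as a pigeonhole, one can pick one integer per group — 13 integers — with no two summing to 24.
The 14th integer lands in an occupied pair, forcing a sum of 24.

14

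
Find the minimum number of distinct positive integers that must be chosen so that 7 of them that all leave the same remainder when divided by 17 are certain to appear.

The 17 residue classes mod 17 are the pigeonholes.
With 102 integers one could put 6 in each residue class and have no class reach 7.
The 103rd integer pushes some class to 7, so 17·6 + 1 = 103.

103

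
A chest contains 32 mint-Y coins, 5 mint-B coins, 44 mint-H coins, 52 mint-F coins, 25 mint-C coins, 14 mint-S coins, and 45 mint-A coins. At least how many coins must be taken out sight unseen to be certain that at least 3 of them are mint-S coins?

In the worst case for collecting mint-S coins, every non-mint-S coin comes out first.
There are 32 + 5 + 44 + 52 + 25 + 45 = 203 non-mint-S coins altogether.
After those, each further coin must be mint-S, so 203 + 3 = 206 draws guarantee 3 mint-S coins.

206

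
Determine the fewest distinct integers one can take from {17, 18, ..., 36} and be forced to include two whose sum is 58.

14

Two chosen integers sum to 58 exactly when both halves of some pair {x, 58−x} with 22 ≤ x ≤ 58−x ≤ 36 are chosen — 7 such pairs.
The remaining 6 elements (those with no distinct partner in range) can never complete a 58-sum, so the worst case takes all of them and one from each pair: 6 + 7 = 13.
The 14th integer has to be the second member of some pair, so 13 + 1 = 14.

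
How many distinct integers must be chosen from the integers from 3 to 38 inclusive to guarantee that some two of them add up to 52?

25

Group the elements by complementary pair {x, 52−x}: {14,38}, {15,37}, {16,36}, …, giving 12 two-element pairs, the single value 26 (it cannot pair with itself since the integers are distinct), and 11 integers whose partner 52−x falls outside [3,38].
By the pigeonhole principle, treating each of those 24 groups as a pigeonhole, one can pick one integer per group — 24 integers — with no two summing to 52.
The 25th integer lands in an occupied pair, forcing a sum of 52.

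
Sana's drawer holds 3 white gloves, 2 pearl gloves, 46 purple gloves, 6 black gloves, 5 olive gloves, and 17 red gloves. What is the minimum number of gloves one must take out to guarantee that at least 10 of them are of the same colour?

An adversary could hand out at most 9 gloves per colour (4 colours run out sooner): 3 + 2 + 9 + 6 + 5 + 9 = 34 gloves and still no colour has 10.
One more glove lands in a colour already at 9, so 35 draws are enough and 34 are not.

35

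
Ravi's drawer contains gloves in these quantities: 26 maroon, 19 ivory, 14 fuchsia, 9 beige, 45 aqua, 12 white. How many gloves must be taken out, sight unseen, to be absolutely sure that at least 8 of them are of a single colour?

By the pigeonhole principle, put each drawn glove into a box by colour. The largest draw with every box below 8 takes min(count, 7) from each colour.
Σ min(cᵢ, 7) = 7 + 7 + 7 + 7 + 7 + 7 = 42.
Draw number 42 + 1 = 43 must push one box to 8.

43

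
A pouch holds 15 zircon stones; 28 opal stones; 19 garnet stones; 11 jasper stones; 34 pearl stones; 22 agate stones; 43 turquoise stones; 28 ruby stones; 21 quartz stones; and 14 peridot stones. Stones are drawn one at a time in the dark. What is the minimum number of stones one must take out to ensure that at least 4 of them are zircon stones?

In the worst case for collecting zircon stones, every non-zircon stone comes out first.
There are 28 + 19 + 11 + 34 + 22 + 43 + 28 + 21 + 14 = 220 non-zircon stones altogether.
After those, each further stone must be zircon, so 220 + 4 = 224 draws guarantee 4 zircon stones.

224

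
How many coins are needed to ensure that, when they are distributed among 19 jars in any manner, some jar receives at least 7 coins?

115

With 114 coins one could put exactly 6 in each of the 19 jars, and no jar would reach 7.
One more coin must land in a jar that already has 6, giving it 7.
So 19 × 6 + 1 = 115 coins are required.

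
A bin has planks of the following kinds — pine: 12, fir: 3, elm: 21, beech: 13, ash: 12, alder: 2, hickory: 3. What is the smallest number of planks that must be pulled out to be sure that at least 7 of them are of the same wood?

33

An adversary could hand out at most 6 planks per wood (fir, alder, hickory run out sooner): 6 + 3 + 6 + 6 + 6 + 2 + 3 = 32 planks and still no wood has 7.
One more plank lands in a wood already at 6, so 33 draws are enough and 32 are not.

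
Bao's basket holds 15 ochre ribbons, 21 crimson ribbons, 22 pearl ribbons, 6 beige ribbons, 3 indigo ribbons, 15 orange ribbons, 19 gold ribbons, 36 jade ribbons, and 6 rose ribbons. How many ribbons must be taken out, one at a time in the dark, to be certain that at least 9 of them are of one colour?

An adversary could hand out at most 8 ribbons per colour (beige, indigo, rose run out sooner): 8 + 8 + 8 + 6 + 3 + 8 + 8 + 8 + 6 = 63 ribbons and still no colour has 9.
One more ribbon lands in a colour already at 8, so 64 draws are enough and 63 are not.

64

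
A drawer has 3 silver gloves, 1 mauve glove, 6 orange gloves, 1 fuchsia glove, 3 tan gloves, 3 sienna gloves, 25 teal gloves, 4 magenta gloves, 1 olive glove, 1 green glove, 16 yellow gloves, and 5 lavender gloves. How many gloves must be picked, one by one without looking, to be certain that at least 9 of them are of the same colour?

By the pigeonhole principle, put each drawn glove into a box by colour. The largest draw with every box below 9 takes min(count, 8) from each colour; colours with fewer than 8 contribute all they have.
Σ min(cᵢ, 8) = 3 + 1 + 6 + 1 + 3 + 3 + 8 + 4 + 1 + 1 + 8 + 5 = 44.
Draw number 44 + 1 = 45 must push one box to 9.

45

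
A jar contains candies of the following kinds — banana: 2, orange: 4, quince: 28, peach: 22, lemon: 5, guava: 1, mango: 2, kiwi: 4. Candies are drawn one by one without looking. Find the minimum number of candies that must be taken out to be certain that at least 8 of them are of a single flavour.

33

Pigeonhole: put each drawn candy into a box by flavour. The largest draw with every box below 8 takes min(count, 7) from each flavour; flavours with fewer than 7 contribute all they have.
Σ min(cᵢ, 7) = 2 + 4 + 7 + 7 + 5 + 1 + 2 + 4 = 32.
Draw number 32 + 1 = 33 must push one box to 8.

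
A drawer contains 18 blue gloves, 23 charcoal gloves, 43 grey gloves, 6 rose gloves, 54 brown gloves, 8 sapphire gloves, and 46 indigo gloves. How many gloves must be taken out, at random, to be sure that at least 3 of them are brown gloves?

147

In the worst case for collecting brown gloves, every non-brown glove comes out first.
There are 18 + 23 + 43 + 6 + 8 + 46 = 144 non-brown gloves altogether.
After those, each further glove must be brown, so 144 + 3 = 147 draws guarantee 3 brown gloves.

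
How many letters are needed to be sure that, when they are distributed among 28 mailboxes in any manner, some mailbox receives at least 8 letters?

197

With 196 letters one could put exactly 7 in each of the 28 mailboxes, and no mailbox would reach 8.
One more letter must land in a mailbox that already has 7, giving it 8.
So 28 × 7 + 1 = 197 letters are required.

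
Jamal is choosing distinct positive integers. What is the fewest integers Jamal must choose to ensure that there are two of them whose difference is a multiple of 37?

38

Integers whose pairwise differences are multiples of 37 are exactly those sharing a remainder mod 37. By the pigeonhole principle, the 37 residue classes mod 37 are the pigeonholes.
With 37 integers one could put 1 in each residue class and have no class reach 2.
The 38th integer pushes some class to 2, so 37·1 + 1 = 38.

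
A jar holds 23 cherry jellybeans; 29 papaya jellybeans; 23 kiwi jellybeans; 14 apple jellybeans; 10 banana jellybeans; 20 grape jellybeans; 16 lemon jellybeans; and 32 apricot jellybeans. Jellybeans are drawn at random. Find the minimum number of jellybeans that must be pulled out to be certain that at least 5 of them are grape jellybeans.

In the worst case for collecting grape jellybeans, every non-grape jellybean comes out first.
There are 23 + 29 + 23 + 14 + 10 + 16 + 32 = 147 non-grape jellybeans altogether.
After those, each further jellybean must be grape, so 147 + 5 = 152 draws guarantee 5 grape jellybeans.

152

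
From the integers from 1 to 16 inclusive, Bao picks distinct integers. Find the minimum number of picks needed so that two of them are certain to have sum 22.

A set avoiding the sum 22 can contain at most one of each pair {x, 22−x}, plus the 6 elements whose complement lies outside the range or equal to its own complement.
The integers 1, …, 11 (11 of them) are such a set: any two sum to at least 1+2 = 3 and at most 10+11 = 21 < 22.
Any 12th integer completes one of the 5 pairs, so 12 choices force a sum of 22.

12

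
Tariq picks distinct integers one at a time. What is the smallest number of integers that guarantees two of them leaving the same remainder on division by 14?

15

Pigeonhole: the 14 residue classes mod 14 are the pigeonholes.
With 14 integers one could put 1 in each residue class and have no class reach 2.
The 15th integer pushes some class to 2, so 14·1 + 1 = 15.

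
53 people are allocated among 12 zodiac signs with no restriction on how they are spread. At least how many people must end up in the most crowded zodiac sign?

The 12 zodiac signs are the holes and the 53 people are the pigeons.
If every zodiac sign held at most 4 people, the total would be at most 12 × 4 = 48, which is less than 53.
So some zodiac sign holds at least ⌈53/12⌉ = 5 people.

5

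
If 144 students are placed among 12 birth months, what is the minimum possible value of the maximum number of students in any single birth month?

The 12 birth months are the holes and the 144 students are the pigeons.
If every birth month held at most 11 students, the total would be at most 12 × 11 = 132, which is less than 144.
So some birth month holds at least ⌈144/12⌉ = 12 students.

12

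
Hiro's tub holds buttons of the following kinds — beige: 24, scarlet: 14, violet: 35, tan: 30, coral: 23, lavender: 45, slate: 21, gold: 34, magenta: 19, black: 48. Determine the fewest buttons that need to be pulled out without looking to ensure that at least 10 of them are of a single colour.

91

Put each drawn button into a box by colour. The largest draw with every box below 10 takes min(count, 9) from each colour.
Σ min(cᵢ, 9) = 9 + 9 + 9 + 9 + 9 + 9 + 9 + 9 + 9 + 9 = 90.
Draw number 90 + 1 = 91 must push one box to 10.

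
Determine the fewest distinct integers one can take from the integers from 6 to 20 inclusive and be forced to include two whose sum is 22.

A set avoiding the sum 22 can contain at most one of each pair {x, 22−x}, plus the 5 elements whose complement lies outside the range or equal to its own complement.
The integers 11, …, 20 (10 of them) are such a set: any two sum to at least 11+12 = 23 > 22.
By pigeonhole, any 11th integer completes one of the 5 pairs, so 11 choices force a sum of 22.

11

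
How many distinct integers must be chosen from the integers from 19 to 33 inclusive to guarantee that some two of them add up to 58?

A set avoiding the sum 58 can contain at most one of each pair {x, 58−x}, plus the 7 elements whose complement lies outside the range or equal to its own complement.
The integers 19, …, 29 (11 of them) are such a set: any two sum to at least 19+20 = 39 and at most 28+29 = 57 < 58.
By pigeonhole, any 12th integer completes one of the 4 pairs, so 12 choices force a sum of 58.

12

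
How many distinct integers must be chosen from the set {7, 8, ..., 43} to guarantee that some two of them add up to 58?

24

A set avoiding the sum 58 can contain at most one of each pair {x, 58−x}, plus the 9 elements whose complement lies outside the range or equal to its own complement.
The integers 7, …, 29 (23 of them) are such a set: any two sum to at least 7+8 = 15 and at most 28+29 = 57 < 58.
Pigeonhole: any 24th integer completes one of the 14 pairs, so 24 choices force a sum of 58.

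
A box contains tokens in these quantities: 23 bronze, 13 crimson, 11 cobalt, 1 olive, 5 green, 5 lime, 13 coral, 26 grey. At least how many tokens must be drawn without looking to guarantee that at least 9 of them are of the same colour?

52

By pigeonhole, put each drawn token into a box by colour. The largest draw with every box below 9 takes min(count, 8) from each colour; colours with fewer than 8 contribute all they have.
Σ min(cᵢ, 8) = 8 + 8 + 8 + 1 + 5 + 5 + 8 + 8 = 51.
Draw number 51 + 1 = 52 must push one box to 9.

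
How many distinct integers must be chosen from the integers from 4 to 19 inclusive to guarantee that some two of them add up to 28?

12

A set avoiding the sum 28 can contain at most one of each pair {x, 28−x}, plus the 6 elements whose complement lies outside the range or equal to its own complement.
The integers 4, …, 14 (11 of them) are such a set: any two sum to at least 4+5 = 9 and at most 13+14 = 27 < 28.
Any 12th integer completes one of the 5 pairs, so 12 choices force a sum of 28.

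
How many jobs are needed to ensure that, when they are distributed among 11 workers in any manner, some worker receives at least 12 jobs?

122

With 121 jobs one could put exactly 11 in each of the 11 workers, and no worker would reach 12.
One more job must land in a worker that already has 11, giving it 12.
So 11 × 11 + 1 = 122 jobs are required.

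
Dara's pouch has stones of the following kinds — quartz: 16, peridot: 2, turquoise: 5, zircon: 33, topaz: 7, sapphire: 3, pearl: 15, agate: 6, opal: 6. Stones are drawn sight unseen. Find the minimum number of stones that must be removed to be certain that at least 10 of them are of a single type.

An adversary could hand out at most 9 stones per type (6 types run out sooner): 9 + 2 + 5 + 9 + 7 + 3 + 9 + 6 + 6 = 56 stones and still no type has 10.
One more stone lands in a type already at 9, so 57 draws are enough and 56 are not.

57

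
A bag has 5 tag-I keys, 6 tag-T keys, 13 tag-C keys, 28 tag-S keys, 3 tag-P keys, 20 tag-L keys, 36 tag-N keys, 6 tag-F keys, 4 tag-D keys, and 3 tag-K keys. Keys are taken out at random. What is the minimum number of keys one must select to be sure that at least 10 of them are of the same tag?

64

Pigeonhole: the 10 tags are the holes; the keys drawn are the pigeons.
To avoid 10 of any one tag, the worst case takes at most 9 of each tag, or every key of a tag that has fewer than 9.
That gives 5 + 6 + 9 + 9 + 3 + 9 + 9 + 6 + 4 + 3 = 63 keys with no tag reaching 10.
The next key forces some tag to 10, so 63 + 1 = 64.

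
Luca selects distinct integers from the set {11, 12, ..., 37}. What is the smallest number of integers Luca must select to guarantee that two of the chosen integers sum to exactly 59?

Two chosen integers sum to 59 exactly when both halves of some pair {x, 59−x} with 22 ≤ x ≤ 59−x ≤ 37 are chosen — 8 such pairs.
The remaining 11 elements (those with no distinct partner in range) can never complete a 59-sum, so the worst case takes all of them and one from each pair: 11 + 8 = 19.
By pigeonhole, the 20th integer has to be the second member of some pair, so 19 + 1 = 20.

20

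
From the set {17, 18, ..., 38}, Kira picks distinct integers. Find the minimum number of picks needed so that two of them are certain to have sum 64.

17

Two chosen integers sum to 64 exactly when both halves of some pair {x, 64−x} with 26 ≤ x ≤ 64−x ≤ 38 are chosen — 6 such pairs.
The remaining 10 elements (those with no distinct partner in range) can never complete a 64-sum, so the worst case takes all of them and one from each pair: 10 + 6 = 16.
The 17th integer has to be the second member of some pair, so 16 + 1 = 17.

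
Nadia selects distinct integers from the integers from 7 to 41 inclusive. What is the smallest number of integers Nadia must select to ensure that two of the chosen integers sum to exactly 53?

21

Group the elements by complementary pair {x, 53−x}: {12,41}, {13,40}, {14,39}, …, giving 15 two-element pairs and 5 integers whose partner 53−x falls outside [7,41].
Pigeonhole: treating each of those 20 groups as a pigeonhole, one can pick one integer per group — 20 integers — with no two summing to 53.
The 21st integer lands in an occupied pair, forcing a sum of 53.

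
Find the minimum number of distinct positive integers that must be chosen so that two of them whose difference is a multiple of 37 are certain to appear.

Integers whose pairwise differences are multiples of 37 are exactly those sharing a remainder mod 37. Pigeonhole: the 37 residue classes mod 37 are the pigeonholes.
With 37 integers one could put 1 in each residue class and have no class reach 2.
The 38th integer pushes some class to 2, so 37·1 + 1 = 38.

38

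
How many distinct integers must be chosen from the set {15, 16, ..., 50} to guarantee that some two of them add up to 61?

Group the elements by complementary pair {x, 61−x}: {15,46}, {16,45}, {17,44}, …, giving 16 two-element pairs and 4 integers whose partner 61−x falls outside [15,50].
By pigeonhole, treating each of those 20 groups as a pigeonhole, one can pick one integer per group — 20 integers — with no two summing to 61.
The 21st integer lands in an occupied pair, forcing a sum of 61.

21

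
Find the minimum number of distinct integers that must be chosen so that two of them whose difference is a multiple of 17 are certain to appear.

Integers whose pairwise differences are multiples of 17 are exactly those sharing a remainder mod 17. By the pigeonhole principle, the 17 residue classes mod 17 are the pigeonholes.
With 17 integers one could put 1 in each residue class and have no class reach 2.
The 18th integer pushes some class to 2, so 17·1 + 1 = 18.

18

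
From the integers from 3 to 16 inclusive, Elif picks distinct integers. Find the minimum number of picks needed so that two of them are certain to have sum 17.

9

Two chosen integers sum to 17 exactly when both halves of some pair {x, 17−x} with 3 ≤ x ≤ 17−x ≤ 14 are chosen — 6 such pairs.
The remaining 2 elements (those with no distinct partner in range) can never complete a 17-sum, so the worst case takes all of them and one from each pair: 2 + 6 = 8.
The 9th integer has to be the second member of some pair, so 8 + 1 = 9.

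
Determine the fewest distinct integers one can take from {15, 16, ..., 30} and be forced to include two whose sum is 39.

Group the elements by complementary pair {x, 39−x}: {15,24}, {16,23}, {17,22}, …, giving 5 two-element pairs and 6 integers whose partner 39−x falls outside [15,30].
Pigeonhole: treating each of those 11 groups as a pigeonhole, one can pick one integer per group — 11 integers — with no two summing to 39.
The 12th integer lands in an occupied pair, forcing a sum of 39.

12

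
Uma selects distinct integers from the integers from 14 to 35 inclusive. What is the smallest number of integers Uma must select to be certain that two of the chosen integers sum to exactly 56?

16

A set avoiding the sum 56 can contain at most one of each pair {x, 56−x}, plus the 8 elements whose complement lies outside the range or equal to its own complement.
The integers 14, …, 28 (15 of them) are such a set: any two sum to at least 14+15 = 29 and at most 27+28 = 55 < 56.
Pigeonhole: any 16th integer completes one of the 7 pairs, so 16 choices force a sum of 56.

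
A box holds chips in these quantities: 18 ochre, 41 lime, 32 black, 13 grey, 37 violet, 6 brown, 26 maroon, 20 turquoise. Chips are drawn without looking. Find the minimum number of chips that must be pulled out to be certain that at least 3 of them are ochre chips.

178

In the worst case for collecting ochre chips, every non-ochre chip comes out first.
There are 41 + 32 + 13 + 37 + 6 + 26 + 20 = 175 non-ochre chips altogether.
After those, each further chip must be ochre, so 175 + 3 = 178 draws guarantee 3 ochre chips.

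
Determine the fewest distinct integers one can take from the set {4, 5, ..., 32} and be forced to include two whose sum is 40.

18

Group the elements by complementary pair {x, 40−x}: {8,32}, {9,31}, {10,30}, …, giving 12 two-element pairs, the single value 20 (it cannot pair with itself since the integers are distinct), and 4 integers whose partner 40−x falls outside [4,32].
Treating each of those 17 groups as a pigeonhole, one can pick one integer per group — 17 integers — with no two summing to 40.
The 18th integer lands in an occupied pair, forcing a sum of 40.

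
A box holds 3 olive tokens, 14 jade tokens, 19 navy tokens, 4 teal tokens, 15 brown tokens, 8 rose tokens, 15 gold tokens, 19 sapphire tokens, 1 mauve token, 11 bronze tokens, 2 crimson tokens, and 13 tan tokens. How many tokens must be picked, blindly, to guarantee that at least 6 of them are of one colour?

51

An adversary could hand out at most 5 tokens per colour (4 colours run out sooner): 3 + 5 + 5 + 4 + 5 + 5 + 5 + 5 + 1 + 5 + 2 + 5 = 50 tokens and still no colour has 6.
One more token lands in a colour already at 5, so 51 draws are enough and 50 are not.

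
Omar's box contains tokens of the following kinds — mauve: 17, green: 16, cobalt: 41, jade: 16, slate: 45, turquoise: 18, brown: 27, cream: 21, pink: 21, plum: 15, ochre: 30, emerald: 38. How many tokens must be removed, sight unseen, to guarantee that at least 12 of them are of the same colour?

By pigeonhole, put each drawn token into a box by colour. The largest draw with every box below 12 takes min(count, 11) from each colour.
Σ min(cᵢ, 11) = 11 + 11 + 11 + 11 + 11 + 11 + 11 + 11 + 11 + 11 + 11 + 11 = 132.
Draw number 132 + 1 = 133 must push one box to 12.

133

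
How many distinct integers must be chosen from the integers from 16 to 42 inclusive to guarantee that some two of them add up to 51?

Group the elements by complementary pair {x, 51−x}: {16,35}, {17,34}, {18,33}, …, giving 10 two-element pairs and 7 integers whose partner 51−x falls outside [16,42].
Treating each of those 17 groups as a pigeonhole, one can pick one integer per group — 17 integers — with no two summing to 51.
The 18th integer lands in an occupied pair, forcing a sum of 51.

18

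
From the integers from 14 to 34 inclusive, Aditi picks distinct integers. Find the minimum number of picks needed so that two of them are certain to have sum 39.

16

Group the elements by complementary pair {x, 39−x}: {14,25}, {15,24}, {16,23}, …, giving 6 two-element pairs and 9 integers whose partner 39−x falls outside [14,34].
Pigeonhole: treating each of those 15 groups as a pigeonhole, one can pick one integer per group — 15 integers — with no two summing to 39.
The 16th integer lands in an occupied pair, forcing a sum of 39.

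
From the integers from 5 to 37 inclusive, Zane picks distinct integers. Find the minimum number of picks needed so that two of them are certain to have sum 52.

23

Group the elements by complementary pair {x, 52−x}: {15,37}, {16,36}, {17,35}, …, giving 11 two-element pairs, the single value 26 (it cannot pair with itself since the integers are distinct), and 10 integers whose partner 52−x falls outside [5,37].
Treating each of those 22 groups as a pigeonhole, one can pick one integer per group — 22 integers — with no two summing to 52.
The 23rd integer lands in an occupied pair, forcing a sum of 52.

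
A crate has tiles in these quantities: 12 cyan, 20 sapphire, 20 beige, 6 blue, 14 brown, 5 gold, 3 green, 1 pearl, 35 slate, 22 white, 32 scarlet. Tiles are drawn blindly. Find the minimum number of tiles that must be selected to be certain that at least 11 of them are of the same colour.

86

Put each drawn tile into a box by colour. The largest draw with every box below 11 takes min(count, 10) from each colour; colours with fewer than 10 contribute all they have.
Σ min(cᵢ, 10) = 10 + 10 + 10 + 6 + 10 + 5 + 3 + 1 + 10 + 10 + 10 = 85.
Draw number 85 + 1 = 86 must push one box to 11.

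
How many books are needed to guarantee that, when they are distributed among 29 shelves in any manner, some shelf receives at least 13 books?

349

With 348 books one could put exactly 12 in each of the 29 shelves, and no shelf would reach 13.
By the pigeonhole principle, one more book must land in a shelf that already has 12, giving it 13.
So 29 × 12 + 1 = 349 books are required.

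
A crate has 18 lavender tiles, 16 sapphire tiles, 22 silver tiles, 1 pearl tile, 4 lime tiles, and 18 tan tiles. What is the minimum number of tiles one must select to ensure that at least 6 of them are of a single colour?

26

Put each drawn tile into a box by colour. The largest draw with every box below 6 takes min(count, 5) from each colour; colours with fewer than 5 contribute all they have.
Σ min(cᵢ, 5) = 5 + 5 + 5 + 1 + 4 + 5 = 25.
Draw number 25 + 1 = 26 must push one box to 6.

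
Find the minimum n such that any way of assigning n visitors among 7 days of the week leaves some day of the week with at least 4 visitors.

With 21 visitors one could put exactly 3 in each of the 7 days of the week, and no day of the week would reach 4.
By the pigeonhole principle, one more visitor must land in a day of the week that already has 3, giving it 4.
So 7 × 3 + 1 = 22 visitors are required.

22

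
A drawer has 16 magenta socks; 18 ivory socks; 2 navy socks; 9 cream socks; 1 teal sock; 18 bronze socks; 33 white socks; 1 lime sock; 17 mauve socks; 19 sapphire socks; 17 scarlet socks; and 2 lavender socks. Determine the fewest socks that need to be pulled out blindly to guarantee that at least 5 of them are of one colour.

39

Pigeonhole: the 12 colours are the holes; the socks drawn are the pigeons.
To avoid 5 of any one colour, the worst case takes at most 4 of each colour, or every sock of a colour that has fewer than 4.
That gives 4 + 4 + 2 + 4 + 1 + 4 + 4 + 1 + 4 + 4 + 4 + 2 = 38 socks with no colour reaching 5.
The next sock forces some colour to 5, so 38 + 1 = 39.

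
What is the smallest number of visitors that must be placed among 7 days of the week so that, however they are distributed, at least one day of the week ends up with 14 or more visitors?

92

With 91 visitors one could put exactly 13 in each of the 7 days of the week, and no day of the week would reach 14.
One more visitor must land in a day of the week that already has 13, giving it 14.
So 7 × 13 + 1 = 92 visitors are required.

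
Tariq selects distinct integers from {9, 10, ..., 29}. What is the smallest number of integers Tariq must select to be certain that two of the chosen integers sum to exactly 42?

A set avoiding the sum 42 can contain at most one of each pair {x, 42−x}, plus the 5 elements whose complement lies outside the range or equal to its own complement.
The integers 9, …, 21 (13 of them) are such a set: any two sum to at least 9+10 = 19 and at most 20+21 = 41 < 42.
By pigeonhole, any 14th integer completes one of the 8 pairs, so 14 choices force a sum of 42.

14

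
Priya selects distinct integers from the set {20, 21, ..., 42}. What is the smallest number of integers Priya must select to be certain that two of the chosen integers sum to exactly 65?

14

Group the elements by complementary pair {x, 65−x}: {23,42}, {24,41}, {25,40}, …, giving 10 two-element pairs and 3 integers whose partner 65−x falls outside [20,42].
Treating each of those 13 groups as a pigeonhole, one can pick one integer per group — 13 integers — with no two summing to 65.
The 14th integer lands in an occupied pair, forcing a sum of 65.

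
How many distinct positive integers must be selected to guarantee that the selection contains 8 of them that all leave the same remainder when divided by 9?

64

The 9 residue classes mod 9 are the pigeonholes.
With 63 integers one could put 7 in each residue class and have no class reach 8.
The 64th integer pushes some class to 8, so 9·7 + 1 = 64.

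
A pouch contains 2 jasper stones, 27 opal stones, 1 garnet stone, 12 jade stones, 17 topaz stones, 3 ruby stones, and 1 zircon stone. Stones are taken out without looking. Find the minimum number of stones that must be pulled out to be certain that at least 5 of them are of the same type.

20

An adversary could hand out at most 4 stones per type (4 types run out sooner): 2 + 4 + 1 + 4 + 4 + 3 + 1 = 19 stones and still no type has 5.
By pigeonhole, one more stone lands in a type already at 4, so 20 draws are enough and 19 are not.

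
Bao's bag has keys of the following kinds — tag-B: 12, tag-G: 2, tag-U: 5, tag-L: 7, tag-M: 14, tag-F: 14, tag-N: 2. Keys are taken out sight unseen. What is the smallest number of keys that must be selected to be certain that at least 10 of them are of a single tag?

44

By pigeonhole, put each drawn key into a box by tag. The largest draw with every box below 10 takes min(count, 9) from each tag; tags with fewer than 9 contribute all they have.
Σ min(cᵢ, 9) = 9 + 2 + 5 + 7 + 9 + 9 + 2 = 43.
Draw number 43 + 1 = 44 must push one box to 10.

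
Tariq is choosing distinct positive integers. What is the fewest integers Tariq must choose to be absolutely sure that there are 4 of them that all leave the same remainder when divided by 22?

The 22 residue classes mod 22 are the pigeonholes.
With 66 integers one could put 3 in each residue class and have no class reach 4.
The 67th integer pushes some class to 4, so 22·3 + 1 = 67.

67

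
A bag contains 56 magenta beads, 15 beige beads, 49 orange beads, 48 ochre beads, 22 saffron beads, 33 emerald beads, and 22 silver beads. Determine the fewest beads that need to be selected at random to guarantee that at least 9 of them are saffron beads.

In the worst case for collecting saffron beads, every non-saffron bead comes out first.
There are 56 + 15 + 49 + 48 + 33 + 22 = 223 non-saffron beads altogether.
After those, each further bead must be saffron, so 223 + 9 = 232 draws guarantee 9 saffron beads.

232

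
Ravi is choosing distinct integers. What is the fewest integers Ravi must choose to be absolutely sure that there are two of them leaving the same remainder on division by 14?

15

By the pigeonhole principle, the 14 residue classes mod 14 are the pigeonholes.
With 14 integers one could put 1 in each residue class and have no class reach 2.
The 15th integer pushes some class to 2, so 14·1 + 1 = 15.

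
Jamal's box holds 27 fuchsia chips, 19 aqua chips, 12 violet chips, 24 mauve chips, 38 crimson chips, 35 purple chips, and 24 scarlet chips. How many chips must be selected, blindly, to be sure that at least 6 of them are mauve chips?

161

In the worst case for collecting mauve chips, every non-mauve chip comes out first.
There are 27 + 19 + 12 + 38 + 35 + 24 = 155 non-mauve chips altogether.
After those, each further chip must be mauve, so 155 + 6 = 161 draws guarantee 6 mauve chips.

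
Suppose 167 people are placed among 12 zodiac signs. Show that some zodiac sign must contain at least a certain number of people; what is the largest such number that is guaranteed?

By pigeonhole, the 12 zodiac signs are the holes and the 167 people are the pigeons.
If every zodiac sign held at most 13 people, the total would be at most 12 × 13 = 156, which is less than 167.
So some zodiac sign holds at least ⌈167/12⌉ = 14 people.

14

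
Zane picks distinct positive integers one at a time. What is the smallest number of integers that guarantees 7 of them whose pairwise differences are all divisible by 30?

Integers whose pairwise differences are multiples of 30 are exactly those sharing a remainder mod 30. Pigeonhole: the 30 residue classes mod 30 are the pigeonholes.
With 180 integers one could put 6 in each residue class and have no class reach 7.
The 181st integer pushes some class to 7, so 30·6 + 1 = 181.

181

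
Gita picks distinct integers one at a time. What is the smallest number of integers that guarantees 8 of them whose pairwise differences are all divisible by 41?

Integers whose pairwise differences are multiples of 41 are exactly those sharing a remainder mod 41. By pigeonhole, the 41 residue classes mod 41 are the pigeonholes.
With 287 integers one could put 7 in each residue class and have no class reach 8.
The 288th integer pushes some class to 8, so 41·7 + 1 = 288.

288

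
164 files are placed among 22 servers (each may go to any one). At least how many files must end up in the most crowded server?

The 22 servers are the holes and the 164 files are the pigeons.
If every server held at most 7 files, the total would be at most 22 × 7 = 154, which is less than 164.
So some server holds at least ⌈164/22⌉ = 8 files.

8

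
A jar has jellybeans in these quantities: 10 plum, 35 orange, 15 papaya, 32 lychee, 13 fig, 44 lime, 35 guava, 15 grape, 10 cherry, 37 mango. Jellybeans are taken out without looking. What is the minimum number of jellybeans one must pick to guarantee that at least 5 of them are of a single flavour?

41

Pigeonhole: put each drawn jellybean into a box by flavour. The largest draw with every box below 5 takes min(count, 4) from each flavour.
Σ min(cᵢ, 4) = 4 + 4 + 4 + 4 + 4 + 4 + 4 + 4 + 4 + 4 = 40.
Draw number 40 + 1 = 41 must push one box to 5.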